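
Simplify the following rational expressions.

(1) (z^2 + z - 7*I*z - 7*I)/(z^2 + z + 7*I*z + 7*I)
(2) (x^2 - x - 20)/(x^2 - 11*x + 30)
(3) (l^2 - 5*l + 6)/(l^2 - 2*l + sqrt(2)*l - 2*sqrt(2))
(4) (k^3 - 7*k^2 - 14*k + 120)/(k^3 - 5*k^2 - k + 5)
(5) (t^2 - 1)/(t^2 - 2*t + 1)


(1) = (z - 7*I)/(z + 7*I)
(2) = (x + 4)/(x - 6)
(3) = (l - 3)/(l + sqrt(2))
(4) = (k^2 - 2*k - 24)/(k^2 - 1)
(5) = (t + 1)/(t - 1)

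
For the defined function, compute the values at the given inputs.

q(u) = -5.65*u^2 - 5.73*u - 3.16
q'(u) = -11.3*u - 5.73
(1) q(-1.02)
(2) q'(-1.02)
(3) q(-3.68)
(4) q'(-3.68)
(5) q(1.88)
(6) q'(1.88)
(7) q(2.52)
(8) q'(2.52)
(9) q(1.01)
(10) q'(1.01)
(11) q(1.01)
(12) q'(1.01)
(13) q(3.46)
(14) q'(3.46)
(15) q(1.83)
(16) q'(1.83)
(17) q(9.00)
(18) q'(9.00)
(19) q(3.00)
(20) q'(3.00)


(1) = -3.19
(2) = 5.80
(3) = -58.59
(4) = 35.85
(5) = -33.90
(6) = -26.97
(7) = -53.48
(8) = -34.21
(9) = -14.71
(10) = -17.14
(11) = -14.71
(12) = -17.14
(13) = -90.63
(14) = -44.83
(15) = -32.57
(16) = -26.41
(17) = -512.38
(18) = -107.43
(19) = -71.20
(20) = -39.63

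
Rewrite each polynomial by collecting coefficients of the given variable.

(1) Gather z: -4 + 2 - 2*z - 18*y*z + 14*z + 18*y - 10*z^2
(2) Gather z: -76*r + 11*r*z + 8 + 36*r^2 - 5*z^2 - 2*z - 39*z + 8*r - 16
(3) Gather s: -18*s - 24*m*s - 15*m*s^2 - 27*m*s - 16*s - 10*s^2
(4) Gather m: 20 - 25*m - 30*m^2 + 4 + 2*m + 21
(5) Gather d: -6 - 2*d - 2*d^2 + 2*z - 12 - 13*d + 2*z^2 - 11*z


(1) = 18*y - 10*z^2 + z*(12 - 18*y) - 2
(2) = 36*r^2 - 68*r - 5*z^2 + z*(11*r - 41) - 8
(3) = s^2*(-15*m - 10) + s*(-51*m - 34)
(4) = -30*m^2 - 23*m + 45
(5) = -2*d^2 - 15*d + 2*z^2 - 9*z - 18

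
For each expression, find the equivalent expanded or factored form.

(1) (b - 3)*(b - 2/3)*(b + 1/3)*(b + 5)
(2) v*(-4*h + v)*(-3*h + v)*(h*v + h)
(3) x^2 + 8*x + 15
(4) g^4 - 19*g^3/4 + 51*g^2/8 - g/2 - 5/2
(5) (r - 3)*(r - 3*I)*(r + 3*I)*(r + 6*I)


(1) = b^4 + 5*b^3/3 - 143*b^2/9 + 41*b/9 + 10/3
(2) = 12*h^3*v^2 + 12*h^3*v - 7*h^2*v^3 - 7*h^2*v^2 + h*v^4 + h*v^3
(3) = (x + 3)*(x + 5)
(4) = (g - 2)^2*(g - 5/4)*(g + 1/2)
(5) = r^4 - 3*r^3 + 6*I*r^3 + 9*r^2 - 18*I*r^2 - 27*r + 54*I*r - 162*I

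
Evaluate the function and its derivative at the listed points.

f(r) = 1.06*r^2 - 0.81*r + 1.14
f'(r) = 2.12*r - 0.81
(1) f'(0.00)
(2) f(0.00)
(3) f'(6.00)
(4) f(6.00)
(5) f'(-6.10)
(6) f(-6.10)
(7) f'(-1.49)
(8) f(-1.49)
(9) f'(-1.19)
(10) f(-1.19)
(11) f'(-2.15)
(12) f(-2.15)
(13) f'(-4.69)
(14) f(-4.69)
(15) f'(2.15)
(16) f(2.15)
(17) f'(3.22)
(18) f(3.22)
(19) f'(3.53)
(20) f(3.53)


(1) = -0.81
(2) = 1.14
(3) = 11.91
(4) = 34.44
(5) = -13.74
(6) = 45.52
(7) = -3.97
(8) = 4.70
(9) = -3.33
(10) = 3.60
(11) = -5.37
(12) = 7.78
(13) = -10.75
(14) = 28.25
(15) = 3.75
(16) = 4.30
(17) = 6.02
(18) = 9.52
(19) = 6.67
(20) = 11.49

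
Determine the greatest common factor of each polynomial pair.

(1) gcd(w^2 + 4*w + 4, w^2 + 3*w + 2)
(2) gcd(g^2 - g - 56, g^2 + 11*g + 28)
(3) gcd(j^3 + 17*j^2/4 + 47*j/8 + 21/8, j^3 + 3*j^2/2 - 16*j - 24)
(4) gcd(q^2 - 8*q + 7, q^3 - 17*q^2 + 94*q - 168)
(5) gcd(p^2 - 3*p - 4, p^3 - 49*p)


(1) = w + 2
(2) = g + 7
(3) = j + 3/2
(4) = q - 7
(5) = 1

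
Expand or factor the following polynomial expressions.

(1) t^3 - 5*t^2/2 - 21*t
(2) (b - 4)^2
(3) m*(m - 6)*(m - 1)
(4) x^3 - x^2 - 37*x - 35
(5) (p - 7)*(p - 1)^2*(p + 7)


(1) = t*(t - 6)*(t + 7/2)
(2) = b^2 - 8*b + 16
(3) = m^3 - 7*m^2 + 6*m
(4) = (x - 7)*(x + 1)*(x + 5)
(5) = p^4 - 2*p^3 - 48*p^2 + 98*p - 49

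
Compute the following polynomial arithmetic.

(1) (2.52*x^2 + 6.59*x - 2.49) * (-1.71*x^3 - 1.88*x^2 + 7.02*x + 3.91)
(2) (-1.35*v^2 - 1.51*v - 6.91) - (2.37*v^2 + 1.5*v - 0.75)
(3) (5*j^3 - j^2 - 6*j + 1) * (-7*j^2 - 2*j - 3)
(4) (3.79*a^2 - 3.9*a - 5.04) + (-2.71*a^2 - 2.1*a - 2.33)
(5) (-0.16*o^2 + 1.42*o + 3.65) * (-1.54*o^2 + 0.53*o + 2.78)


(1) = -4.3092*x^5 - 16.0065*x^4 + 9.5591*x^3 + 60.7962*x^2 + 8.2871*x - 9.7359
(2) = -3.72*v^2 - 3.01*v - 6.16
(3) = -35*j^5 - 3*j^4 + 29*j^3 + 8*j^2 + 16*j - 3
(4) = 1.08*a^2 - 6.0*a - 7.37
(5) = 0.2464*o^4 - 2.2716*o^3 - 5.3132*o^2 + 5.8821*o + 10.147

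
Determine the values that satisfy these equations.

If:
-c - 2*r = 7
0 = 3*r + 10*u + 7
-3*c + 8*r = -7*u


Then:
c = -73/17
r = -23/17
u = -5/17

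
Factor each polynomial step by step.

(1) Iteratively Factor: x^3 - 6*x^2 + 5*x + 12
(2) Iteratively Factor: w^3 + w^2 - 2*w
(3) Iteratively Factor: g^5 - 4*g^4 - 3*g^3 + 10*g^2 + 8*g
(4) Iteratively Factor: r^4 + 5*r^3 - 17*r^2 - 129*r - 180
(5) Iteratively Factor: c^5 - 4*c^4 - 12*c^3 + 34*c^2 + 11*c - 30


(1) = (x - 4)*(x^2 - 2*x - 3) = (x - 4)*(x - 3)*(x + 1)
(2) = (w + 2)*(w^2 - w) = (w - 1)*(w + 2)*(w)
(3) = (g - 4)*(g^4 - 3*g^2 - 2*g) = (g - 4)*(g + 1)*(g^3 - g^2 - 2*g) = g*(g - 4)*(g + 1)*(g^2 - g - 2) = g*(g - 4)*(g + 1)^2*(g - 2)
(4) = (r + 4)*(r^3 + r^2 - 21*r - 45) = (r - 5)*(r + 4)*(r^2 + 6*r + 9) = (r - 5)*(r + 3)*(r + 4)*(r + 3)
(5) = (c - 1)*(c^4 - 3*c^3 - 15*c^2 + 19*c + 30) = (c - 2)*(c - 1)*(c^3 - c^2 - 17*c - 15) = (c - 2)*(c - 1)*(c + 1)*(c^2 - 2*c - 15) = (c - 5)*(c - 2)*(c - 1)*(c + 1)*(c + 3)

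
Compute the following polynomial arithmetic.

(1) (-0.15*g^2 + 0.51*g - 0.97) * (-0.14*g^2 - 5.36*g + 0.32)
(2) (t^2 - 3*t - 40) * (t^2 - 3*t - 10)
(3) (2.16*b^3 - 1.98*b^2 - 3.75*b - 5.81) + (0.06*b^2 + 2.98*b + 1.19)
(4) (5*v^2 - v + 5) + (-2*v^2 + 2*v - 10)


(1) = 0.021*g^4 + 0.7326*g^3 - 2.6458*g^2 + 5.3624*g - 0.3104
(2) = t^4 - 6*t^3 - 41*t^2 + 150*t + 400
(3) = 2.16*b^3 - 1.92*b^2 - 0.77*b - 4.62
(4) = 3*v^2 + v - 5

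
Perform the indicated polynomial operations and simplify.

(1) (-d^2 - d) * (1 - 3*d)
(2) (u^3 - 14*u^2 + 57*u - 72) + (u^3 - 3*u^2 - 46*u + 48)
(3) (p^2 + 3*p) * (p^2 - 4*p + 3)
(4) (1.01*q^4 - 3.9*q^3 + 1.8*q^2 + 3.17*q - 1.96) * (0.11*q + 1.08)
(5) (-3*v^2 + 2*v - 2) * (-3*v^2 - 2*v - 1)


(1) = 3*d^3 + 2*d^2 - d
(2) = 2*u^3 - 17*u^2 + 11*u - 24
(3) = p^4 - p^3 - 9*p^2 + 9*p
(4) = 0.1111*q^5 + 0.6618*q^4 - 4.014*q^3 + 2.2927*q^2 + 3.208*q - 2.1168
(5) = 9*v^4 + 5*v^2 + 2*v + 2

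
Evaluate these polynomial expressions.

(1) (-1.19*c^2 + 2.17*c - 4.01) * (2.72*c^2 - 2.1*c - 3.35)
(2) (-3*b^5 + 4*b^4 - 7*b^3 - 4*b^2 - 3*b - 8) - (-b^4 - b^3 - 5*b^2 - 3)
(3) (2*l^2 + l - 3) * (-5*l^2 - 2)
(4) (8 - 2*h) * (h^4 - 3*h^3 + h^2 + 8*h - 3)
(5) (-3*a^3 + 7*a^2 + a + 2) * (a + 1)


(1) = -3.2368*c^4 + 8.4014*c^3 - 11.4777*c^2 + 1.1515*c + 13.4335
(2) = -3*b^5 + 5*b^4 - 6*b^3 + b^2 - 3*b - 5
(3) = -10*l^4 - 5*l^3 + 11*l^2 - 2*l + 6
(4) = -2*h^5 + 14*h^4 - 26*h^3 - 8*h^2 + 70*h - 24
(5) = -3*a^4 + 4*a^3 + 8*a^2 + 3*a + 2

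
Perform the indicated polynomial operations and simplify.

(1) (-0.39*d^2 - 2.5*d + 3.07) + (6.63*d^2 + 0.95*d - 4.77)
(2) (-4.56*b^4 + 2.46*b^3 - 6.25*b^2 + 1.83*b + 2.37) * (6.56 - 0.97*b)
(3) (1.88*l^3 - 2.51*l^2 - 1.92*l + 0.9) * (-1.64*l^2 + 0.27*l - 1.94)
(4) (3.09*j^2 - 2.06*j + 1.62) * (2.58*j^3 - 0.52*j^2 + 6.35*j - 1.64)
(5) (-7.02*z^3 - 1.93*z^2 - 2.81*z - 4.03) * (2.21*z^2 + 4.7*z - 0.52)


(1) = 6.24*d^2 - 1.55*d - 1.7
(2) = 4.4232*b^5 - 32.2998*b^4 + 22.2001*b^3 - 42.7751*b^2 + 9.7059*b + 15.5472
(3) = -3.0832*l^5 + 4.624*l^4 - 1.1761*l^3 + 2.875*l^2 + 3.9678*l - 1.746
(4) = 7.9722*j^5 - 6.9216*j^4 + 24.8723*j^3 - 18.991*j^2 + 13.6654*j - 2.6568
(5) = -15.5142*z^5 - 37.2593*z^4 - 11.6307*z^3 - 21.1097*z^2 - 17.4798*z + 2.0956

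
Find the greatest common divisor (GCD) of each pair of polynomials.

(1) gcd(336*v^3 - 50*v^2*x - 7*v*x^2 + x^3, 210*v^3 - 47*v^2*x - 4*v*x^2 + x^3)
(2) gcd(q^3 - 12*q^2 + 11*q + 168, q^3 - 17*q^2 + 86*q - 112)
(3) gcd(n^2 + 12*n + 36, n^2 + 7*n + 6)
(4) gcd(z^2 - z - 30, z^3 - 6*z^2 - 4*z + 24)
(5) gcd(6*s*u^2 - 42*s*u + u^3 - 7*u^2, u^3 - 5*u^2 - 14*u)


(1) = gcd((-8*v + x)*(-6*v + x)*(7*v + x), (-6*v + x)*(-5*v + x)*(7*v + x)) = -42*v^2 + v*x + x^2
(2) = gcd((q - 8)*(q - 7)*(q + 3), (q - 8)*(q - 7)*(q - 2)) = q^2 - 15*q + 56
(3) = gcd((n + 6)^2, (n + 1)*(n + 6)) = n + 6
(4) = gcd((z - 6)*(z + 5), (z - 6)*(z - 2)*(z + 2)) = z - 6
(5) = u^2 - 7*u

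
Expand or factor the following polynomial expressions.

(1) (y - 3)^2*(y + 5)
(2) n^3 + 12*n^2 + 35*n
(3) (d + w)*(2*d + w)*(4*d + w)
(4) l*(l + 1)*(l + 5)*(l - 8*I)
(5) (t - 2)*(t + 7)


(1) = y^3 - y^2 - 21*y + 45
(2) = n*(n + 5)*(n + 7)
(3) = 8*d^3 + 14*d^2*w + 7*d*w^2 + w^3
(4) = l^4 + 6*l^3 - 8*I*l^3 + 5*l^2 - 48*I*l^2 - 40*I*l
(5) = t^2 + 5*t - 14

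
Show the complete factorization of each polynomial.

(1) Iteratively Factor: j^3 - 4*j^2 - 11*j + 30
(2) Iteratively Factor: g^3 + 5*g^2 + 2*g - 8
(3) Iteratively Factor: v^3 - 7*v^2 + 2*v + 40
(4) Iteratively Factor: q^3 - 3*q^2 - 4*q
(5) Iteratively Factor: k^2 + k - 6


(1) = (j - 5)*(j^2 + j - 6) = (j - 5)*(j - 2)*(j + 3)
(2) = (g + 4)*(g^2 + g - 2) = (g - 1)*(g + 4)*(g + 2)
(3) = (v + 2)*(v^2 - 9*v + 20) = (v - 4)*(v + 2)*(v - 5)
(4) = (q - 4)*(q^2 + q) = q*(q - 4)*(q + 1)
(5) = (k + 3)*(k - 2)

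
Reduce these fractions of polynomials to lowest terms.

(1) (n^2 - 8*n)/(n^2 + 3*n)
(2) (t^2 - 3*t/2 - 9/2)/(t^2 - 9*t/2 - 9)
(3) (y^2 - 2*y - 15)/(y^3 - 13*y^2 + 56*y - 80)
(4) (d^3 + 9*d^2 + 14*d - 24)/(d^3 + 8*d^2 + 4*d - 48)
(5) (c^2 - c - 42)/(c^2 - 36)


(1) = (n - 8)/(n + 3)
(2) = (t - 3)/(t - 6)
(3) = (y + 3)/(y^2 - 8*y + 16)
(4) = (d - 1)/(d - 2)
(5) = (c - 7)/(c - 6)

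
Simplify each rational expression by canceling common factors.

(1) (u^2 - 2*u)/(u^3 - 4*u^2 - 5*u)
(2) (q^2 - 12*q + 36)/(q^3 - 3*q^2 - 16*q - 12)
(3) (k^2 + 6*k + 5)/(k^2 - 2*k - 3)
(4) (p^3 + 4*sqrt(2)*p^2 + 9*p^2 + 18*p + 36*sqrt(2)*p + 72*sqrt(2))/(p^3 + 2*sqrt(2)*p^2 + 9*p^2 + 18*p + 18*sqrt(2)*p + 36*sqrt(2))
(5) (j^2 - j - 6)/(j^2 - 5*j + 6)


(1) = (u - 2)/(u^2 - 4*u - 5)
(2) = (q - 6)/(q^2 + 3*q + 2)
(3) = (k + 5)/(k - 3)
(4) = (p + 4*sqrt(2))/(p + 2*sqrt(2))
(5) = (j + 2)/(j - 2)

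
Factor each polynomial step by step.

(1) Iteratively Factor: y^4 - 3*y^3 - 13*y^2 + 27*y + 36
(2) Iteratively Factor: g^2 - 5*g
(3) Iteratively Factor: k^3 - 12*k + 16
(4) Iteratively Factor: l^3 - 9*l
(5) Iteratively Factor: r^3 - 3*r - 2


(1) = (y - 3)*(y^3 - 13*y - 12) = (y - 3)*(y + 3)*(y^2 - 3*y - 4) = (y - 4)*(y - 3)*(y + 3)*(y + 1)
(2) = (g - 5)*(g)
(3) = (k + 4)*(k^2 - 4*k + 4) = (k - 2)*(k + 4)*(k - 2)
(4) = (l)*(l^2 - 9) = l*(l - 3)*(l + 3)
(5) = (r - 2)*(r^2 + 2*r + 1) = (r - 2)*(r + 1)*(r + 1)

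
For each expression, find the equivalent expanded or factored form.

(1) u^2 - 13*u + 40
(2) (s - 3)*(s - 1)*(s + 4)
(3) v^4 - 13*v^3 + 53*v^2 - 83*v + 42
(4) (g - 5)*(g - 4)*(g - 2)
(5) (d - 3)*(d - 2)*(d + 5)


(1) = (u - 8)*(u - 5)
(2) = s^3 - 13*s + 12
(3) = (v - 7)*(v - 3)*(v - 2)*(v - 1)
(4) = g^3 - 11*g^2 + 38*g - 40
(5) = d^3 - 19*d + 30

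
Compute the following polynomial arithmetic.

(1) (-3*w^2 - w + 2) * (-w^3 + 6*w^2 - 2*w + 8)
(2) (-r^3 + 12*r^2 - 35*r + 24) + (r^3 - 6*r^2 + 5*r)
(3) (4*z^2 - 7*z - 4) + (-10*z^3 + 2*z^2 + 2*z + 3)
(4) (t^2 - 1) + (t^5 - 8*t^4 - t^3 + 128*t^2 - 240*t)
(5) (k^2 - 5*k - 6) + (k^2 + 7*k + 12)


(1) = 3*w^5 - 17*w^4 - 2*w^3 - 10*w^2 - 12*w + 16
(2) = 6*r^2 - 30*r + 24
(3) = -10*z^3 + 6*z^2 - 5*z - 1
(4) = t^5 - 8*t^4 - t^3 + 129*t^2 - 240*t - 1
(5) = 2*k^2 + 2*k + 6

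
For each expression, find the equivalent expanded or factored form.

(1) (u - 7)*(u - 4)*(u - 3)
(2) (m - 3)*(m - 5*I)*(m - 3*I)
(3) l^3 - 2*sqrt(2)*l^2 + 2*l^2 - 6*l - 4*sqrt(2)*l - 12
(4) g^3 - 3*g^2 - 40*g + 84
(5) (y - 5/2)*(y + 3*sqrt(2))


(1) = u^3 - 14*u^2 + 61*u - 84
(2) = m^3 - 3*m^2 - 8*I*m^2 - 15*m + 24*I*m + 45
(3) = (l + 2)*(l - 3*sqrt(2))*(l + sqrt(2))
(4) = (g - 7)*(g - 2)*(g + 6)
(5) = y^2 - 5*y/2 + 3*sqrt(2)*y - 15*sqrt(2)/2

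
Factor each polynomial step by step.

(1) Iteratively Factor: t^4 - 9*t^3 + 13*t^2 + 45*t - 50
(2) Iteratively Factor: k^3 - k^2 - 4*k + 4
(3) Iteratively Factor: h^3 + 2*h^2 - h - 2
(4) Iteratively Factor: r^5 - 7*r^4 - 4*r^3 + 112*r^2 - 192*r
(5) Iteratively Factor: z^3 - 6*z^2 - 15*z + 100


(1) = (t - 5)*(t^3 - 4*t^2 - 7*t + 10) = (t - 5)^2*(t^2 + t - 2) = (t - 5)^2*(t - 1)*(t + 2)
(2) = (k + 2)*(k^2 - 3*k + 2) = (k - 2)*(k + 2)*(k - 1)
(3) = (h - 1)*(h^2 + 3*h + 2) = (h - 1)*(h + 2)*(h + 1)
(4) = (r - 4)*(r^4 - 3*r^3 - 16*r^2 + 48*r) = (r - 4)*(r + 4)*(r^3 - 7*r^2 + 12*r) = (r - 4)^2*(r + 4)*(r^2 - 3*r) = r*(r - 4)^2*(r + 4)*(r - 3)
(5) = (z + 4)*(z^2 - 10*z + 25) = (z - 5)*(z + 4)*(z - 5)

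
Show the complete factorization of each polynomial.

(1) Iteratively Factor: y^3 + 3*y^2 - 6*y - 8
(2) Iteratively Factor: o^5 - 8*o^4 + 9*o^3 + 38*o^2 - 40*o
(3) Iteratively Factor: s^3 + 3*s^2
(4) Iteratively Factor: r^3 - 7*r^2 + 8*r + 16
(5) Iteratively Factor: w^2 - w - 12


(1) = (y + 4)*(y^2 - y - 2) = (y - 2)*(y + 4)*(y + 1)
(2) = (o - 1)*(o^4 - 7*o^3 + 2*o^2 + 40*o) = o*(o - 1)*(o^3 - 7*o^2 + 2*o + 40) = o*(o - 4)*(o - 1)*(o^2 - 3*o - 10) = o*(o - 5)*(o - 4)*(o - 1)*(o + 2)
(3) = (s)*(s^2 + 3*s) = s*(s + 3)*(s)
(4) = (r - 4)*(r^2 - 3*r - 4) = (r - 4)^2*(r + 1)
(5) = (w - 4)*(w + 3)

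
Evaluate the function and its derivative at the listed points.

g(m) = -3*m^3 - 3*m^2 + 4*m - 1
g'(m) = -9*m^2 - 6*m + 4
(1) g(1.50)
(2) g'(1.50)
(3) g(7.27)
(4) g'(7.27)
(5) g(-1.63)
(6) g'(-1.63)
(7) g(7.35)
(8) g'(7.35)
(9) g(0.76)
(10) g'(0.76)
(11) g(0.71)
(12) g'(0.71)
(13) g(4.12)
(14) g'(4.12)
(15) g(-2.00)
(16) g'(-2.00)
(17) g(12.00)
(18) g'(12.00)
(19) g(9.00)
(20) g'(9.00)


(1) = -11.88
(2) = -25.25
(3) = -1283.20
(4) = -515.30
(5) = -2.50
(6) = -10.13
(7) = -1324.86
(8) = -526.30
(9) = -1.01
(10) = -5.76
(11) = -0.75
(12) = -4.80
(13) = -245.25
(14) = -173.49
(15) = 3.00
(16) = -20.00
(17) = -5569.00
(18) = -1364.00
(19) = -2395.00
(20) = -779.00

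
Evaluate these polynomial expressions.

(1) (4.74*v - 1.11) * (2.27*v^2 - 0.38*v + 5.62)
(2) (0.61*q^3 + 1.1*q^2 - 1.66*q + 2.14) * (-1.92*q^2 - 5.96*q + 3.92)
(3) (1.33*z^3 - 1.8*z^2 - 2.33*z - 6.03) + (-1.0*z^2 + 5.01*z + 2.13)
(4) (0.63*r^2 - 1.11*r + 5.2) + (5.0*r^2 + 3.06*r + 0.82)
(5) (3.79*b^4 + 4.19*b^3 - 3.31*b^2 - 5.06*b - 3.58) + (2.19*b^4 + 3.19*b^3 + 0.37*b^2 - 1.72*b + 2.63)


(1) = 10.7598*v^3 - 4.3209*v^2 + 27.0606*v - 6.2382
(2) = -1.1712*q^5 - 5.7476*q^4 - 0.9776*q^3 + 10.0968*q^2 - 19.2616*q + 8.3888
(3) = 1.33*z^3 - 2.8*z^2 + 2.68*z - 3.9
(4) = 5.63*r^2 + 1.95*r + 6.02
(5) = 5.98*b^4 + 7.38*b^3 - 2.94*b^2 - 6.78*b - 0.95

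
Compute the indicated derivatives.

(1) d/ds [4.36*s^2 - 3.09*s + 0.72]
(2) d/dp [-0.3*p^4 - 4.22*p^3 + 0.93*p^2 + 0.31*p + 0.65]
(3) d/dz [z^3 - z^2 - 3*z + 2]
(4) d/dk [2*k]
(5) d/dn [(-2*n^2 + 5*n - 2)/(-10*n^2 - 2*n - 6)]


(1) = 8.72*s - 3.09
(2) = -1.2*p^3 - 12.66*p^2 + 1.86*p + 0.31
(3) = 3*z^2 - 2*z - 3
(4) = 2
(5) = (27*n^2 - 8*n - 17)/(2*(25*n^4 + 10*n^3 + 31*n^2 + 6*n + 9))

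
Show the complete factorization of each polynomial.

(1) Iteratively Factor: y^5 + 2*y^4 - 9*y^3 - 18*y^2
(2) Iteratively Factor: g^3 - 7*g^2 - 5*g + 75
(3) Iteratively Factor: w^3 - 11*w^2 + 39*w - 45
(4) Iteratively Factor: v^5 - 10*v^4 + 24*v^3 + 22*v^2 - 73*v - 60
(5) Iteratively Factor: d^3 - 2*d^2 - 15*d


(1) = (y + 3)*(y^4 - y^3 - 6*y^2) = (y + 2)*(y + 3)*(y^3 - 3*y^2) = y*(y + 2)*(y + 3)*(y^2 - 3*y) = y^2*(y + 2)*(y + 3)*(y - 3)
(2) = (g - 5)*(g^2 - 2*g - 15) = (g - 5)*(g + 3)*(g - 5)
(3) = (w - 5)*(w^2 - 6*w + 9) = (w - 5)*(w - 3)*(w - 3)
(4) = (v + 1)*(v^4 - 11*v^3 + 35*v^2 - 13*v - 60) = (v + 1)^2*(v^3 - 12*v^2 + 47*v - 60) = (v - 4)*(v + 1)^2*(v^2 - 8*v + 15) = (v - 5)*(v - 4)*(v + 1)^2*(v - 3)
(5) = (d)*(d^2 - 2*d - 15) = d*(d + 3)*(d - 5)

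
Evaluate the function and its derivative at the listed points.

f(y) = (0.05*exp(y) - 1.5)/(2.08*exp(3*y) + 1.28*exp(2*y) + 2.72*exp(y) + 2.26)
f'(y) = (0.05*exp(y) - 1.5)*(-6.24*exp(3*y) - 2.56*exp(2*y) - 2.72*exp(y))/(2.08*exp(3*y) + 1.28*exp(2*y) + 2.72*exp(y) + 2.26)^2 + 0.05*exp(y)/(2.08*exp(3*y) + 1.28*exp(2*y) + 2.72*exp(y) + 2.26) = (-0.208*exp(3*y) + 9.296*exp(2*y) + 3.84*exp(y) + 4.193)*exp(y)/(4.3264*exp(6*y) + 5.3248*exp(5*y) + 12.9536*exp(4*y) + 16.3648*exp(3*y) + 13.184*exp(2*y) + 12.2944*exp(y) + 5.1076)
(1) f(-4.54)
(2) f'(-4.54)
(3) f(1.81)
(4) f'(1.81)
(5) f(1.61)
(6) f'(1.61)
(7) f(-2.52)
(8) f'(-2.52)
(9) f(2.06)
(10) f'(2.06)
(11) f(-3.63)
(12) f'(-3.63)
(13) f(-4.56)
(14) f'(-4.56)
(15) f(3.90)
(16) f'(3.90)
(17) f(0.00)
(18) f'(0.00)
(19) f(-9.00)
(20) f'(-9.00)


(1) = -0.66
(2) = 0.01
(3) = -0.00
(4) = 0.01
(5) = -0.00
(6) = 0.01
(7) = -0.60
(8) = 0.06
(9) = -0.00
(10) = 0.00
(11) = -0.64
(12) = 0.02
(13) = -0.66
(14) = 0.01
(15) = 0.00
(16) = -0.00
(17) = -0.17
(18) = 0.25
(19) = -0.66
(20) = 0.00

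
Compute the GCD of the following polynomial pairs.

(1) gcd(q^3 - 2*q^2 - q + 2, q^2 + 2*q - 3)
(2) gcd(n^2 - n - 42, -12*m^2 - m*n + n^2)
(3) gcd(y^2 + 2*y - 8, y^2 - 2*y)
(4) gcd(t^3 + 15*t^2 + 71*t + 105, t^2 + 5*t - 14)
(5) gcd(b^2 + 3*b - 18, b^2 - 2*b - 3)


(1) = q - 1
(2) = gcd((n - 7)*(n + 6), (-4*m + n)*(3*m + n)) = 1
(3) = gcd((y - 2)*(y + 4), y*(y - 2)) = y - 2
(4) = t + 7
(5) = b - 3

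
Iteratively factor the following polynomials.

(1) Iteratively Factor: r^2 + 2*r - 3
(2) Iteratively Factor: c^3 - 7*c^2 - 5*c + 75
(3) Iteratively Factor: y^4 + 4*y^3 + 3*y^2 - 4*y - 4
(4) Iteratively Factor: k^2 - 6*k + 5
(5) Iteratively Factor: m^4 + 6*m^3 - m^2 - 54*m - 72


(1) = (r - 1)*(r + 3)
(2) = (c + 3)*(c^2 - 10*c + 25) = (c - 5)*(c + 3)*(c - 5)
(3) = (y + 1)*(y^3 + 3*y^2 - 4) = (y + 1)*(y + 2)*(y^2 + y - 2) = (y - 1)*(y + 1)*(y + 2)*(y + 2)
(4) = (k - 5)*(k - 1)
(5) = (m - 3)*(m^3 + 9*m^2 + 26*m + 24) = (m - 3)*(m + 2)*(m^2 + 7*m + 12) = (m - 3)*(m + 2)*(m + 3)*(m + 4)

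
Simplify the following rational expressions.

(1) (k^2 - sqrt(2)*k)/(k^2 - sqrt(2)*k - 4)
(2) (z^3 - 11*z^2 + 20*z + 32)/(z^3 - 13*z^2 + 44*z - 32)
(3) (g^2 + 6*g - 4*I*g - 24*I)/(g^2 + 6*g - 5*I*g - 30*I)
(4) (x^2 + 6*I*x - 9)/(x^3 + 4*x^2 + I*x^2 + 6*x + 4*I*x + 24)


(1) = (k^2 - sqrt(2)*k)/(k^2 - sqrt(2)*k - 4)
(2) = (z + 1)/(z - 1)
(3) = (g - 4*I)/(g - 5*I)
(4) = (x + 3*I)/(x^2 + x*(4 - 2*I) - 8*I)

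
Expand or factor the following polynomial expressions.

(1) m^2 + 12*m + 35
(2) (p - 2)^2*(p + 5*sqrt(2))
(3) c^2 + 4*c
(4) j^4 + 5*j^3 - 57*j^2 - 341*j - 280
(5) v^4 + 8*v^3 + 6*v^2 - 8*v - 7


(1) = (m + 5)*(m + 7)
(2) = p^3 - 4*p^2 + 5*sqrt(2)*p^2 - 20*sqrt(2)*p + 4*p + 20*sqrt(2)
(3) = c*(c + 4)
(4) = (j - 8)*(j + 1)*(j + 5)*(j + 7)
(5) = (v - 1)*(v + 1)^2*(v + 7)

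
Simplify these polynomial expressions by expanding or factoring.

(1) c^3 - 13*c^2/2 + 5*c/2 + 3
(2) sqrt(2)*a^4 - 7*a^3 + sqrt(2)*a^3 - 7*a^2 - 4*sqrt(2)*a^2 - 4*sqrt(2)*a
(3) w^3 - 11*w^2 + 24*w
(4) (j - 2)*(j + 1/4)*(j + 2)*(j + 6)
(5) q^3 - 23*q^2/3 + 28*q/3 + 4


(1) = (c - 6)*(c - 1)*(c + 1/2)
(2) = a*(a - 4*sqrt(2))*(a + sqrt(2)/2)*(sqrt(2)*a + sqrt(2))
(3) = w*(w - 8)*(w - 3)
(4) = j^4 + 25*j^3/4 - 5*j^2/2 - 25*j - 6
(5) = (q - 6)*(q - 2)*(q + 1/3)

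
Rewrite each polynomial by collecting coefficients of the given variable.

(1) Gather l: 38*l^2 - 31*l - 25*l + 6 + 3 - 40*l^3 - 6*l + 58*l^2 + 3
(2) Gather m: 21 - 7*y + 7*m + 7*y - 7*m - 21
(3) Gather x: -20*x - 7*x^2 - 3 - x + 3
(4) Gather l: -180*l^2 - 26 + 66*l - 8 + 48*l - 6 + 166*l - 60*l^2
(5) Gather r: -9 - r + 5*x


(1) = -40*l^3 + 96*l^2 - 62*l + 12
(2) = 0
(3) = -7*x^2 - 21*x
(4) = -240*l^2 + 280*l - 40
(5) = -r + 5*x - 9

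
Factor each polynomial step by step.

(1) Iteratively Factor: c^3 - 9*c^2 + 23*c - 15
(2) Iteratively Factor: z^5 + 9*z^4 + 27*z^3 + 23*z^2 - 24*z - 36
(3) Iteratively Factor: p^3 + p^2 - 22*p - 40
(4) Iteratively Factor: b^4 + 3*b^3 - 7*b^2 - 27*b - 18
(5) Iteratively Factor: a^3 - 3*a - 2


(1) = (c - 3)*(c^2 - 6*c + 5) = (c - 5)*(c - 3)*(c - 1)
(2) = (z + 2)*(z^4 + 7*z^3 + 13*z^2 - 3*z - 18) = (z + 2)^2*(z^3 + 5*z^2 + 3*z - 9) = (z + 2)^2*(z + 3)*(z^2 + 2*z - 3) = (z + 2)^2*(z + 3)^2*(z - 1)
(3) = (p + 2)*(p^2 - p - 20) = (p + 2)*(p + 4)*(p - 5)
(4) = (b + 1)*(b^3 + 2*b^2 - 9*b - 18) = (b + 1)*(b + 3)*(b^2 - b - 6) = (b + 1)*(b + 2)*(b + 3)*(b - 3)
(5) = (a - 2)*(a^2 + 2*a + 1) = (a - 2)*(a + 1)*(a + 1)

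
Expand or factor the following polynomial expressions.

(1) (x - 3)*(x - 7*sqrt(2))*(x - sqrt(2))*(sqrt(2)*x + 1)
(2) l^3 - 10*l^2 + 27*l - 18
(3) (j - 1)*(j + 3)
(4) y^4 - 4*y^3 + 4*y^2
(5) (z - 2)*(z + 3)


(1) = sqrt(2)*x^4 - 15*x^3 - 3*sqrt(2)*x^3 + 6*sqrt(2)*x^2 + 45*x^2 - 18*sqrt(2)*x + 14*x - 42
(2) = (l - 6)*(l - 3)*(l - 1)
(3) = j^2 + 2*j - 3
(4) = y^2*(y - 2)^2
(5) = z^2 + z - 6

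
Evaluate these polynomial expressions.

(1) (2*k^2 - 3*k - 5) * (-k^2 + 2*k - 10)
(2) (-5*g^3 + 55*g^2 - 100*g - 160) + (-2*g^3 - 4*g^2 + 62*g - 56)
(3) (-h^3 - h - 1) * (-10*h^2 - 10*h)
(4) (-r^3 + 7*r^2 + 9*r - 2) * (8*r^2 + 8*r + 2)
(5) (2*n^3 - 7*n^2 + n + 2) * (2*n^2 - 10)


(1) = -2*k^4 + 7*k^3 - 21*k^2 + 20*k + 50
(2) = -7*g^3 + 51*g^2 - 38*g - 216
(3) = 10*h^5 + 10*h^4 + 10*h^3 + 20*h^2 + 10*h
(4) = -8*r^5 + 48*r^4 + 126*r^3 + 70*r^2 + 2*r - 4
(5) = 4*n^5 - 14*n^4 - 18*n^3 + 74*n^2 - 10*n - 20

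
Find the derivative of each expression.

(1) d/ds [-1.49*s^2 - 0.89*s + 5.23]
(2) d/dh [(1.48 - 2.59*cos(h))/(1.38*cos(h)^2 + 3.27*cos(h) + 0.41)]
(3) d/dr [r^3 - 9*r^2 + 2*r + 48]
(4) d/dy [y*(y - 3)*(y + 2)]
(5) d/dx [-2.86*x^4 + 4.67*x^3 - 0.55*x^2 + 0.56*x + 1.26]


(1) = -2.98*s - 0.89
(2) = (-3.5742*cos(h)^2 + 4.0848*cos(h) + 5.9015)*sin(h)/(1.9044*cos(h)^4 + 9.0252*cos(h)^3 + 11.8245*cos(h)^2 + 2.6814*cos(h) + 0.1681)
(3) = 3*r^2 - 18*r + 2
(4) = 3*y^2 - 2*y - 6
(5) = -11.44*x^3 + 14.01*x^2 - 1.1*x + 0.56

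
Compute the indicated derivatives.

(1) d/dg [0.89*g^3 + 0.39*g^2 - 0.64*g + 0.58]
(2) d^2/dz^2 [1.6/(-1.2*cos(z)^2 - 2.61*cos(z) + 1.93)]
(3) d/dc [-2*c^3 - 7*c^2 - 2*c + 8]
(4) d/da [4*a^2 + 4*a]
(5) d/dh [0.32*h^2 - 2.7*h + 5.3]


(1) = 2.67*g^2 + 0.78*g - 0.64
(2) = (9.216*(1 - cos(z)^2)^2 + 40.0896*cos(z)^3 + 30.32976*cos(z)^2 - 40.79952*cos(z) - 6.264*cos(3*z) - 38.42592)/(1.2*cos(z)^2 + 2.61*cos(z) - 1.93)^3
(3) = -6*c^2 - 14*c - 2
(4) = 8*a + 4
(5) = 0.64*h - 2.7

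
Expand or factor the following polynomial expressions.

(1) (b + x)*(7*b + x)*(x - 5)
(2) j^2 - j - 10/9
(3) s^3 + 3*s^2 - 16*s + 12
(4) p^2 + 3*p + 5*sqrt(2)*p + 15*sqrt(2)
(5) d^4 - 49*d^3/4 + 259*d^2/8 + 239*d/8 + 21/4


(1) = 7*b^2*x - 35*b^2 + 8*b*x^2 - 40*b*x + x^3 - 5*x^2
(2) = (j - 5/3)*(j + 2/3)
(3) = (s - 2)*(s - 1)*(s + 6)
(4) = (p + 3)*(p + 5*sqrt(2))
(5) = (d - 7)*(d - 6)*(d + 1/4)*(d + 1/2)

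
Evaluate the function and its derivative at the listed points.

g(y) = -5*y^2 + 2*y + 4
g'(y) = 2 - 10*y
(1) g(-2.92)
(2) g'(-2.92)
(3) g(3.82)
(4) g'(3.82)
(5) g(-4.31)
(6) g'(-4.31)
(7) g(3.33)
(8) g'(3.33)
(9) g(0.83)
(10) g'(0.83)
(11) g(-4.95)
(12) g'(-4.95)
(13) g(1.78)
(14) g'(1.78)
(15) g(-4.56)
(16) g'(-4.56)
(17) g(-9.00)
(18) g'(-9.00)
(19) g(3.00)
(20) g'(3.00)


(1) = -44.47
(2) = 31.20
(3) = -61.32
(4) = -36.20
(5) = -97.50
(6) = 45.10
(7) = -44.78
(8) = -31.30
(9) = 2.22
(10) = -6.30
(11) = -128.41
(12) = 51.50
(13) = -8.28
(14) = -15.80
(15) = -109.09
(16) = 47.60
(17) = -419.00
(18) = 92.00
(19) = -35.00
(20) = -28.00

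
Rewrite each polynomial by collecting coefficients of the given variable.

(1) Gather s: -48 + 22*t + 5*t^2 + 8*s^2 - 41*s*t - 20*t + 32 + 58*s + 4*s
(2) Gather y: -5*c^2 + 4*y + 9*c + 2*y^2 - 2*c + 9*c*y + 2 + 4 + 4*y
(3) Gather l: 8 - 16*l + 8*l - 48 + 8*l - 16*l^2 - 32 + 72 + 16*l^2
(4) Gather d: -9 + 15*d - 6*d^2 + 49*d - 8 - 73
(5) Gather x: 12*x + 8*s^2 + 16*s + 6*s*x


(1) = 8*s^2 + s*(62 - 41*t) + 5*t^2 + 2*t - 16
(2) = -5*c^2 + 7*c + 2*y^2 + y*(9*c + 8) + 6
(3) = 0
(4) = -6*d^2 + 64*d - 90
(5) = 8*s^2 + 16*s + x*(6*s + 12)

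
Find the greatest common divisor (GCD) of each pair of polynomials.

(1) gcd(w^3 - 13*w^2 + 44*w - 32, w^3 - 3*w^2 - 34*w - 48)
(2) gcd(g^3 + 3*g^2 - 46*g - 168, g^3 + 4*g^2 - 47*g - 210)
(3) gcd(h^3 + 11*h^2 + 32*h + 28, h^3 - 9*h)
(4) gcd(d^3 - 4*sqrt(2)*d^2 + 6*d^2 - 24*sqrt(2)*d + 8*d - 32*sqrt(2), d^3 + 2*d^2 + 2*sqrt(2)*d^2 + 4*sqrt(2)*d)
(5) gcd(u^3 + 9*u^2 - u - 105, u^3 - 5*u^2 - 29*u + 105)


(1) = w - 8
(2) = g^2 - g - 42
(3) = 1
(4) = d + 2
(5) = gcd((u - 3)*(u + 5)*(u + 7), (u - 7)*(u - 3)*(u + 5)) = u^2 + 2*u - 15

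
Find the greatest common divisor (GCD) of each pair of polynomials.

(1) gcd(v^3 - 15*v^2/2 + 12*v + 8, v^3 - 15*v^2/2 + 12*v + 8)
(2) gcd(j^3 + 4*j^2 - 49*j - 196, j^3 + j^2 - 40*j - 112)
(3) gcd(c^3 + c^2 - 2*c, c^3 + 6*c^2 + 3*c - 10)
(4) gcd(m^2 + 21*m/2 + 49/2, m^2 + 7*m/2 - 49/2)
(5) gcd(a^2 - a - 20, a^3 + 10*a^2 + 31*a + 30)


(1) = gcd((v - 4)^2*(v + 1/2), (v - 4)^2*(v + 1/2)) = v^3 - 15*v^2/2 + 12*v + 8
(2) = gcd((j - 7)*(j + 4)*(j + 7), (j - 7)*(j + 4)^2) = j^2 - 3*j - 28
(3) = c^2 + c - 2
(4) = gcd((m + 7/2)*(m + 7), (m - 7/2)*(m + 7)) = m + 7
(5) = gcd((a - 5)*(a + 4), (a + 2)*(a + 3)*(a + 5)) = 1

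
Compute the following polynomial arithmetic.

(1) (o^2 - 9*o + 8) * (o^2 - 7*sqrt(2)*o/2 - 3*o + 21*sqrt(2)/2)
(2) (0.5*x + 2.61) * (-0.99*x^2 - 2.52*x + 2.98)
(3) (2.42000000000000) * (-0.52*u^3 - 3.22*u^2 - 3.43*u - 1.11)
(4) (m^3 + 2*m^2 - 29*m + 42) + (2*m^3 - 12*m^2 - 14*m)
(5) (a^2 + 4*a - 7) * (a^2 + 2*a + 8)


(1) = o^4 - 12*o^3 - 7*sqrt(2)*o^3/2 + 35*o^2 + 42*sqrt(2)*o^2 - 245*sqrt(2)*o/2 - 24*o + 84*sqrt(2)
(2) = -0.495*x^3 - 3.8439*x^2 - 5.0872*x + 7.7778
(3) = -1.2584*u^3 - 7.7924*u^2 - 8.3006*u - 2.6862
(4) = 3*m^3 - 10*m^2 - 43*m + 42
(5) = a^4 + 6*a^3 + 9*a^2 + 18*a - 56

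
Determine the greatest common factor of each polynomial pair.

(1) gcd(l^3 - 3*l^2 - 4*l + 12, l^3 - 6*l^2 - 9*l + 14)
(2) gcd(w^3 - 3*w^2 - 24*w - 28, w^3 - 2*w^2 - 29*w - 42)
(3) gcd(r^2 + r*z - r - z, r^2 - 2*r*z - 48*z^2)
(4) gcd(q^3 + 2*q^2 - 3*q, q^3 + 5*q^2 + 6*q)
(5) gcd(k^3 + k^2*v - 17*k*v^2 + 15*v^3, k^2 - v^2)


(1) = gcd((l - 3)*(l - 2)*(l + 2), (l - 7)*(l - 1)*(l + 2)) = l + 2
(2) = gcd((w - 7)*(w + 2)^2, (w - 7)*(w + 2)*(w + 3)) = w^2 - 5*w - 14
(3) = gcd((r - 1)*(r + z), (r - 8*z)*(r + 6*z)) = 1
(4) = gcd(q*(q - 1)*(q + 3), q*(q + 2)*(q + 3)) = q^2 + 3*q
(5) = gcd((k - 3*v)*(k - v)*(k + 5*v), (k - v)*(k + v)) = -k + v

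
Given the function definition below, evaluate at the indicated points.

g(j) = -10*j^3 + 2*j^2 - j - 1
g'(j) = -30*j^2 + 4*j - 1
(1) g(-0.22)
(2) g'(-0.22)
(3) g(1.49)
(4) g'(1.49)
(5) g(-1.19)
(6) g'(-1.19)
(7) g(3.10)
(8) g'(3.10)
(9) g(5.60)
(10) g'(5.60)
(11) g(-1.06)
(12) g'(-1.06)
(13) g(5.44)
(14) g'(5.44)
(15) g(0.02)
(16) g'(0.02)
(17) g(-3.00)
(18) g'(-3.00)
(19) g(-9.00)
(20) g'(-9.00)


(1) = -0.58
(2) = -3.33
(3) = -31.13
(4) = -61.64
(5) = 19.87
(6) = -48.24
(7) = -282.79
(8) = -276.90
(9) = -1700.04
(10) = -919.40
(11) = 14.22
(12) = -38.95
(13) = -1557.14
(14) = -867.05
(15) = -1.02
(16) = -0.93
(17) = 290.00
(18) = -283.00
(19) = 7460.00
(20) = -2467.00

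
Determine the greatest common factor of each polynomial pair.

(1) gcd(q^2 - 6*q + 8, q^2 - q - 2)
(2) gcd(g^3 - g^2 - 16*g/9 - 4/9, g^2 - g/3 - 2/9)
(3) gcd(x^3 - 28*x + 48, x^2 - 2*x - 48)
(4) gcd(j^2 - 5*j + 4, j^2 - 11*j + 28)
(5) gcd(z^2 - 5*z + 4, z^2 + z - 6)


(1) = q - 2
(2) = gcd((g - 2)*(g + 1/3)*(g + 2/3), (g - 2/3)*(g + 1/3)) = g + 1/3
(3) = x + 6
(4) = gcd((j - 4)*(j - 1), (j - 7)*(j - 4)) = j - 4
(5) = gcd((z - 4)*(z - 1), (z - 2)*(z + 3)) = 1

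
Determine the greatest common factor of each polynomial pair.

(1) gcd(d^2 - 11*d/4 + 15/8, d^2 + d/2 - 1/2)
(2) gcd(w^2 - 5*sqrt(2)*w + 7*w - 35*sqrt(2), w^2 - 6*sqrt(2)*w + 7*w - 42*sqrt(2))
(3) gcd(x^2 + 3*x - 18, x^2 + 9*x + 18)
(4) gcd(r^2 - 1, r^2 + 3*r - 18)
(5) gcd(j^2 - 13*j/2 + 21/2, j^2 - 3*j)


(1) = 1
(2) = w + 7
(3) = x + 6
(4) = gcd((r - 1)*(r + 1), (r - 3)*(r + 6)) = 1
(5) = j - 3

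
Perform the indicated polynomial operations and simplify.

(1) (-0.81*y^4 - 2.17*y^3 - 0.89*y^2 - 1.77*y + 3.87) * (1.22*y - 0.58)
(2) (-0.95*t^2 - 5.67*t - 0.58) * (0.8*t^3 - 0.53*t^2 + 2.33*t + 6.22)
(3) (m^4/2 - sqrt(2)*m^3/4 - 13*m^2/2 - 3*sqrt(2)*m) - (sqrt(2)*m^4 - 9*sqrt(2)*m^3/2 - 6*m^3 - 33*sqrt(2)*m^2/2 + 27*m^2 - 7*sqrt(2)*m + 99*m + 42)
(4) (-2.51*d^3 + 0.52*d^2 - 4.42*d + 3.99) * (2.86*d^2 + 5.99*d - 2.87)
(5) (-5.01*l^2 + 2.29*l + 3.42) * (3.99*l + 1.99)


(1) = -0.9882*y^5 - 2.1776*y^4 + 0.1728*y^3 - 1.6432*y^2 + 5.748*y - 2.2446
(2) = -0.76*t^5 - 4.0325*t^4 + 0.3276*t^3 - 18.8127*t^2 - 36.6188*t - 3.6076
(3) = -sqrt(2)*m^4 + m^4/2 + 6*m^3 + 17*sqrt(2)*m^3/4 - 67*m^2/2 + 33*sqrt(2)*m^2/2 - 99*m + 4*sqrt(2)*m - 42
(4) = -7.1786*d^5 - 13.5477*d^4 - 2.3227*d^3 - 16.5568*d^2 + 36.5855*d - 11.4513
(5) = -19.9899*l^3 - 0.8328*l^2 + 18.2029*l + 6.8058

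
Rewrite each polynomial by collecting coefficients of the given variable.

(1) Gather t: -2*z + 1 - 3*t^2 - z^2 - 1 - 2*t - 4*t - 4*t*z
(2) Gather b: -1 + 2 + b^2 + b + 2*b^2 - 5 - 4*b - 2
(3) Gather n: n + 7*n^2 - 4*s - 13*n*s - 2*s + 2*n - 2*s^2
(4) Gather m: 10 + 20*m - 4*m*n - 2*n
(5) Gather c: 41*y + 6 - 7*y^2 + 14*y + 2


(1) = -3*t^2 + t*(-4*z - 6) - z^2 - 2*z
(2) = 3*b^2 - 3*b - 6
(3) = 7*n^2 + n*(3 - 13*s) - 2*s^2 - 6*s
(4) = m*(20 - 4*n) - 2*n + 10
(5) = -7*y^2 + 55*y + 8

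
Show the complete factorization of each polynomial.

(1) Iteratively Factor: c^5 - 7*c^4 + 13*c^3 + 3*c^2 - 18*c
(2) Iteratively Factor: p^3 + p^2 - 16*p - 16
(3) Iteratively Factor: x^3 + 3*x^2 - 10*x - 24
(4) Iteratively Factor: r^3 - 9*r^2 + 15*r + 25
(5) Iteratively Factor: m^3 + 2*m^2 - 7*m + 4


(1) = (c)*(c^4 - 7*c^3 + 13*c^2 + 3*c - 18) = c*(c + 1)*(c^3 - 8*c^2 + 21*c - 18) = c*(c - 3)*(c + 1)*(c^2 - 5*c + 6) = c*(c - 3)*(c - 2)*(c + 1)*(c - 3)
(2) = (p + 1)*(p^2 - 16) = (p + 1)*(p + 4)*(p - 4)
(3) = (x + 4)*(x^2 - x - 6) = (x - 3)*(x + 4)*(x + 2)
(4) = (r - 5)*(r^2 - 4*r - 5) = (r - 5)*(r + 1)*(r - 5)
(5) = (m - 1)*(m^2 + 3*m - 4) = (m - 1)^2*(m + 4)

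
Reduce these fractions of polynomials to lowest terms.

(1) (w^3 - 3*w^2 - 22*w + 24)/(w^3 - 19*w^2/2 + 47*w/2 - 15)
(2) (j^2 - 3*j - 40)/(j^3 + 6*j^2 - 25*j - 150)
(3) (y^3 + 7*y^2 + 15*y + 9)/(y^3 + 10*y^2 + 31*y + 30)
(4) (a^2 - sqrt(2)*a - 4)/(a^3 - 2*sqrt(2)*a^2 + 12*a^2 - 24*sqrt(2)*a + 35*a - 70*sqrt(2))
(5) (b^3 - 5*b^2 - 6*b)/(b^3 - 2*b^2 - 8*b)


(1) = (2*w + 8)/(2*w - 5)
(2) = (j - 8)/(j^2 + j - 30)
(3) = (y^2 + 4*y + 3)/(y^2 + 7*y + 10)
(4) = (a + sqrt(2))/(a^2 + 12*a + 35)
(5) = (b^2 - 5*b - 6)/(b^2 - 2*b - 8)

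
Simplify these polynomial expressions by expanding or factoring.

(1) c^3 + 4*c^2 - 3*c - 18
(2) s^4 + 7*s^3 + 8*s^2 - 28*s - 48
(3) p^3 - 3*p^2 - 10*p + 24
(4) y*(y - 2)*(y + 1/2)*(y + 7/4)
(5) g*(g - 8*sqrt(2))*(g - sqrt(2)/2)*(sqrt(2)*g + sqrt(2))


(1) = (c - 2)*(c + 3)^2
(2) = (s - 2)*(s + 2)*(s + 3)*(s + 4)
(3) = (p - 4)*(p - 2)*(p + 3)
(4) = y^4 + y^3/4 - 29*y^2/8 - 7*y/4
(5) = sqrt(2)*g^4 - 17*g^3 + sqrt(2)*g^3 - 17*g^2 + 8*sqrt(2)*g^2 + 8*sqrt(2)*g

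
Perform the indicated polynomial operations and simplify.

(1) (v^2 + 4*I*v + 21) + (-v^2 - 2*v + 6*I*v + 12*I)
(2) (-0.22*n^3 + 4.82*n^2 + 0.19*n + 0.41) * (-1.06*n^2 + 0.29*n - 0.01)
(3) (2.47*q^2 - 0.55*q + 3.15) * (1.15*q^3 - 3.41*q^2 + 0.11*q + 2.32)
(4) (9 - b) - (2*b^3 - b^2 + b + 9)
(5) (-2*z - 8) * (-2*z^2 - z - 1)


(1) = -2*v + 10*I*v + 21 + 12*I
(2) = 0.2332*n^5 - 5.173*n^4 + 1.1986*n^3 - 0.4277*n^2 + 0.117*n - 0.0041
(3) = 2.8405*q^5 - 9.0552*q^4 + 5.7697*q^3 - 5.0716*q^2 - 0.9295*q + 7.308
(4) = -2*b^3 + b^2 - 2*b
(5) = 4*z^3 + 18*z^2 + 10*z + 8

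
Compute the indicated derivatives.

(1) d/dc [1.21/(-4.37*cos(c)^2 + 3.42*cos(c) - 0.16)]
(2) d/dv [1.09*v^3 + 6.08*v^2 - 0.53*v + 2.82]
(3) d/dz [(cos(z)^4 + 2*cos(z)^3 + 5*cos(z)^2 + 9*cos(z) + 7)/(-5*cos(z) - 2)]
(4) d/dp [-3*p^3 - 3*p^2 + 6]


(1) = (4.1382 - 10.5754*cos(c))*sin(c)/(4.37*cos(c)^2 - 3.42*cos(c) + 0.16)^2
(2) = 3.27*v^2 + 12.16*v - 0.53
(3) = (15*cos(z)^4 + 28*cos(z)^3 + 37*cos(z)^2 + 20*cos(z) - 17)*sin(z)/(5*cos(z) + 2)^2
(4) = 3*p*(-3*p - 2)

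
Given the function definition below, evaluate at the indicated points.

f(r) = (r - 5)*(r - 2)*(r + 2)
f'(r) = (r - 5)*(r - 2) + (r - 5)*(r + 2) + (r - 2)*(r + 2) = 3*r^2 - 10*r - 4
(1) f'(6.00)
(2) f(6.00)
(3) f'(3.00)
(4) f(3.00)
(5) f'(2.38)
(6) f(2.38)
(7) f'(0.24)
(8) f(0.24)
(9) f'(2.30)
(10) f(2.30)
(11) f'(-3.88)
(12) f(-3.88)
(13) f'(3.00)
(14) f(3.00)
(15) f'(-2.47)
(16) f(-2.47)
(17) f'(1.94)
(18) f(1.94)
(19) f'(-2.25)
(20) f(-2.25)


(1) = 44.00
(2) = 32.00
(3) = -7.00
(4) = -10.00
(5) = -10.81
(6) = -4.36
(7) = -6.23
(8) = 18.77
(9) = -11.13
(10) = -3.48
(11) = 79.96
(12) = -98.16
(13) = -7.00
(14) = -10.00
(15) = 39.00
(16) = -15.69
(17) = -12.11
(18) = 0.72
(19) = 33.69
(20) = -7.70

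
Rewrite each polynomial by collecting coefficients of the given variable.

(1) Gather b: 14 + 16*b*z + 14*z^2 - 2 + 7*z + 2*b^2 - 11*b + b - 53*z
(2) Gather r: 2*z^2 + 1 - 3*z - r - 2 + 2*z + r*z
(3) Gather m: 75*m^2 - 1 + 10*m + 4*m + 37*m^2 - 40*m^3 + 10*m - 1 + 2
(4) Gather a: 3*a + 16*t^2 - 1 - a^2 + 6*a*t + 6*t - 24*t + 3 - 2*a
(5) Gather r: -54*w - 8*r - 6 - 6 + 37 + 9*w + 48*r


(1) = 2*b^2 + b*(16*z - 10) + 14*z^2 - 46*z + 12
(2) = r*(z - 1) + 2*z^2 - z - 1
(3) = -40*m^3 + 112*m^2 + 24*m
(4) = -a^2 + a*(6*t + 1) + 16*t^2 - 18*t + 2
(5) = 40*r - 45*w + 25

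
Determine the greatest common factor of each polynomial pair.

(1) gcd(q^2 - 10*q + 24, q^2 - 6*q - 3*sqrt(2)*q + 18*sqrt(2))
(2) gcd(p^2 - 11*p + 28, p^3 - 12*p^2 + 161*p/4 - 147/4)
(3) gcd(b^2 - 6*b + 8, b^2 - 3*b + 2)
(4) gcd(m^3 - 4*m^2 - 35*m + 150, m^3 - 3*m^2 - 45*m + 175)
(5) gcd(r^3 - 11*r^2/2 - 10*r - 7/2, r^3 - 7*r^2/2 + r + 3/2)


(1) = gcd((q - 6)*(q - 4), (q - 6)*(q - 3*sqrt(2))) = q - 6
(2) = gcd((p - 7)*(p - 4), (p - 7)*(p - 7/2)*(p - 3/2)) = p - 7
(3) = b - 2
(4) = gcd((m - 5)^2*(m + 6), (m - 5)^2*(m + 7)) = m^2 - 10*m + 25
(5) = gcd((r - 7)*(r + 1/2)*(r + 1), (r - 3)*(r - 1)*(r + 1/2)) = r + 1/2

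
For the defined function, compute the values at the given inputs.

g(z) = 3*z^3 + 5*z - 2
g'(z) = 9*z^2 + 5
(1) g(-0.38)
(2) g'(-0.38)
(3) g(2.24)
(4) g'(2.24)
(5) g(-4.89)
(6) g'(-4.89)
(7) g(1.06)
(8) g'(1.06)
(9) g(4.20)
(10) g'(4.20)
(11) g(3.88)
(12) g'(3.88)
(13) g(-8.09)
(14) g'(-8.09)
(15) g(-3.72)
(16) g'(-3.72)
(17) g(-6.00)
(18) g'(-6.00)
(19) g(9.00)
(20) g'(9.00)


(1) = -4.06
(2) = 6.30
(3) = 42.92
(4) = 50.16
(5) = -377.24
(6) = 220.21
(7) = 6.87
(8) = 15.11
(9) = 241.26
(10) = 163.76
(11) = 192.63
(12) = 140.49
(13) = -1630.88
(14) = 594.03
(15) = -175.04
(16) = 129.55
(17) = -680.00
(18) = 329.00
(19) = 2230.00
(20) = 734.00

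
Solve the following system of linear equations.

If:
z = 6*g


Then:
g = z/6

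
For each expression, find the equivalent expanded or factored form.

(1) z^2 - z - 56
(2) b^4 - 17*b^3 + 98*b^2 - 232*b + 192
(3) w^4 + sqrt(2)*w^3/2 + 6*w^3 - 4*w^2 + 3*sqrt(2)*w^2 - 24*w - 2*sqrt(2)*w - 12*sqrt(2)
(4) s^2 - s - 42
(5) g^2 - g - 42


(1) = (z - 8)*(z + 7)
(2) = (b - 8)*(b - 4)*(b - 3)*(b - 2)
(3) = (w - 2)*(w + 2)*(w + 6)*(w + sqrt(2)/2)
(4) = (s - 7)*(s + 6)
(5) = (g - 7)*(g + 6)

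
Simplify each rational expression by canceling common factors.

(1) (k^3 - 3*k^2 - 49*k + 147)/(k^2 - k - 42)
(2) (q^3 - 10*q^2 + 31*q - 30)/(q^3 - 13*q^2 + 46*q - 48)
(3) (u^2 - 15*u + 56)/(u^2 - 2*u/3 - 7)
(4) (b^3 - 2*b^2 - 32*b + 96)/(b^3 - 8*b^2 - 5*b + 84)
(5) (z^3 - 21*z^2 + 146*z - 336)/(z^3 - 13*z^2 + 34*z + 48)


(1) = (k^2 + 4*k - 21)/(k + 6)
(2) = (q - 5)/(q - 8)
(3) = (3*u^2 - 45*u + 168)/(3*u^2 - 2*u - 21)
(4) = (b^2 + 2*b - 24)/(b^2 - 4*b - 21)
(5) = (z - 7)/(z + 1)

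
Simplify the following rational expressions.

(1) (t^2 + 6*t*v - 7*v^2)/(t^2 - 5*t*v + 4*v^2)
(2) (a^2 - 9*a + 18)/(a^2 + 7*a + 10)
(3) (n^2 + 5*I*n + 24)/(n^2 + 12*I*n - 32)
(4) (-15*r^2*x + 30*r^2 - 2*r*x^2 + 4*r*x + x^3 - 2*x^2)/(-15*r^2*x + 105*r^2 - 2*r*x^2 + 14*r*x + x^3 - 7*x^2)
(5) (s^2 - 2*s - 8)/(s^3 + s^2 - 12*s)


(1) = (t + 7*v)/(t - 4*v)
(2) = (a^2 - 9*a + 18)/(a^2 + 7*a + 10)
(3) = (n - 3*I)/(n + 4*I)
(4) = (x - 2)/(x - 7)
(5) = (s^2 - 2*s - 8)/(s^3 + s^2 - 12*s)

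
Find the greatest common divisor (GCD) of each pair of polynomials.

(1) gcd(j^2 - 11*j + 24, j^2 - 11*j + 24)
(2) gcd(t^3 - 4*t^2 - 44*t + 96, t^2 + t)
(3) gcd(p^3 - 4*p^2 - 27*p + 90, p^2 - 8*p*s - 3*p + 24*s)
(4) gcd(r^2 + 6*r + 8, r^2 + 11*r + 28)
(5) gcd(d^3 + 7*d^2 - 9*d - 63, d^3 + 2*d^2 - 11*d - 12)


(1) = j^2 - 11*j + 24
(2) = 1
(3) = gcd((p - 6)*(p - 3)*(p + 5), (p - 3)*(p - 8*s)) = p - 3
(4) = r + 4
(5) = gcd((d - 3)*(d + 3)*(d + 7), (d - 3)*(d + 1)*(d + 4)) = d - 3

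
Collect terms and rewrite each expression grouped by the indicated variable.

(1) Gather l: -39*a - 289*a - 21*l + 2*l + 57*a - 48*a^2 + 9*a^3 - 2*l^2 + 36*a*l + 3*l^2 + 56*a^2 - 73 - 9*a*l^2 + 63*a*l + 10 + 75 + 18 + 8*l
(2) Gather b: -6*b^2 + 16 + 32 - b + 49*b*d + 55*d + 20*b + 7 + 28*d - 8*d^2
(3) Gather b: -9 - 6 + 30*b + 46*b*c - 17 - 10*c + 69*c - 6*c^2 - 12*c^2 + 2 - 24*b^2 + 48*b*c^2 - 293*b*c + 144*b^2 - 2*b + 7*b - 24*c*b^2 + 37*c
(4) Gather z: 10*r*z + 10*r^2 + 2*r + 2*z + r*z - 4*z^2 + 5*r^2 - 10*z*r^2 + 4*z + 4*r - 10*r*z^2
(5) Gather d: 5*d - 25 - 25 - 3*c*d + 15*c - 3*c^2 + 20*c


(1) = 9*a^3 + 8*a^2 - 271*a + l^2*(1 - 9*a) + l*(99*a - 11) + 30
(2) = -6*b^2 + b*(49*d + 19) - 8*d^2 + 83*d + 55
(3) = b^2*(120 - 24*c) + b*(48*c^2 - 247*c + 35) - 18*c^2 + 96*c - 30
(4) = 15*r^2 + 6*r + z^2*(-10*r - 4) + z*(-10*r^2 + 11*r + 6)
(5) = -3*c^2 + 35*c + d*(5 - 3*c) - 50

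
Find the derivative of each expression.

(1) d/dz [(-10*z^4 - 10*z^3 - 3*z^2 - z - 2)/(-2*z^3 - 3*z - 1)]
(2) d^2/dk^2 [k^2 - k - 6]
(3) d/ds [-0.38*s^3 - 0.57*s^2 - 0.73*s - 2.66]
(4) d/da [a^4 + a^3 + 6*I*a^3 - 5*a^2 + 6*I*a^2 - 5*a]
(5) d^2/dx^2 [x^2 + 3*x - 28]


(1) = (20*z^6 + 84*z^4 + 96*z^3 + 27*z^2 + 6*z - 5)/(4*z^6 + 12*z^4 + 4*z^3 + 9*z^2 + 6*z + 1)
(2) = 2
(3) = -1.14*s^2 - 1.14*s - 0.73
(4) = 4*a^3 + a^2*(3 + 18*I) + a*(-10 + 12*I) - 5
(5) = 2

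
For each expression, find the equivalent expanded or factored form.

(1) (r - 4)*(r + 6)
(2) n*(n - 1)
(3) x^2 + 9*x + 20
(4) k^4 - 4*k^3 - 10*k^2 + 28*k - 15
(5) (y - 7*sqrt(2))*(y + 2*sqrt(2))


(1) = r^2 + 2*r - 24
(2) = n^2 - n
(3) = (x + 4)*(x + 5)
(4) = (k - 5)*(k - 1)^2*(k + 3)
(5) = y^2 - 5*sqrt(2)*y - 28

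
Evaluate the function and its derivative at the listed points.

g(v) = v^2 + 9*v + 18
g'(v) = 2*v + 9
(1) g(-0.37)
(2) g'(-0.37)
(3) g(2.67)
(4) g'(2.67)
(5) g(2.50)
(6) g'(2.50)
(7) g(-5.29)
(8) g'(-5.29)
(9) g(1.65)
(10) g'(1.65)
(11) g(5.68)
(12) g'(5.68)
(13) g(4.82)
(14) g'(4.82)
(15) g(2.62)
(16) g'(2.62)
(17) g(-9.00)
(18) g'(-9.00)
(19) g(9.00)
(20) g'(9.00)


(1) = 14.81
(2) = 8.26
(3) = 49.16
(4) = 14.34
(5) = 46.75
(6) = 14.00
(7) = -1.63
(8) = -1.58
(9) = 35.57
(10) = 12.30
(11) = 101.38
(12) = 20.36
(13) = 84.61
(14) = 18.64
(15) = 48.44
(16) = 14.24
(17) = 18.00
(18) = -9.00
(19) = 180.00
(20) = 27.00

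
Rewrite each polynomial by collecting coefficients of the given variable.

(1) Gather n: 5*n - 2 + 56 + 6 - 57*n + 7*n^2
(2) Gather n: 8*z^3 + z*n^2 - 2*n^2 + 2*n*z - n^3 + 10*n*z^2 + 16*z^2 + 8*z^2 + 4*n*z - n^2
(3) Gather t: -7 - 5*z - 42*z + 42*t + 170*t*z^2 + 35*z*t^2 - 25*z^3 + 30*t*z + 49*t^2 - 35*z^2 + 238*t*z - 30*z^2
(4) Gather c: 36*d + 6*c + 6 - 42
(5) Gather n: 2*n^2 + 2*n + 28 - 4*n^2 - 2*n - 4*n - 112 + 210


(1) = 7*n^2 - 52*n + 60
(2) = -n^3 + n^2*(z - 3) + n*(10*z^2 + 6*z) + 8*z^3 + 24*z^2
(3) = t^2*(35*z + 49) + t*(170*z^2 + 268*z + 42) - 25*z^3 - 65*z^2 - 47*z - 7
(4) = 6*c + 36*d - 36
(5) = -2*n^2 - 4*n + 126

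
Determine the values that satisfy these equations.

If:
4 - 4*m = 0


Then:
m = 1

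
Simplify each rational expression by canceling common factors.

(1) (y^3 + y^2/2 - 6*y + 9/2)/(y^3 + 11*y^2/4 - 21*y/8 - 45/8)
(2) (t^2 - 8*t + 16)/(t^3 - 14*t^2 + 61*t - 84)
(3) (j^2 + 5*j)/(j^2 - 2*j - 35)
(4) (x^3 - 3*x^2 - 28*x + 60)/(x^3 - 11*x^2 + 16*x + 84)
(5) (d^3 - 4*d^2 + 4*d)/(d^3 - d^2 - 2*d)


(1) = (4*y - 4)/(4*y + 5)
(2) = (t - 4)/(t^2 - 10*t + 21)
(3) = j/(j - 7)
(4) = (x^2 + 3*x - 10)/(x^2 - 5*x - 14)
(5) = (d - 2)/(d + 1)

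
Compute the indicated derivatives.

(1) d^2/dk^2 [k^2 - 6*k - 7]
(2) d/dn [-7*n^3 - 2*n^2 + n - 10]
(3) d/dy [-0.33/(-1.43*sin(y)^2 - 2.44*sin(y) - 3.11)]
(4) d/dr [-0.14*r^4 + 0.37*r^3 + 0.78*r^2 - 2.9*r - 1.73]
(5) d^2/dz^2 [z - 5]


(1) = 2
(2) = -21*n^2 - 4*n + 1
(3) = -(0.9438*sin(y) + 0.8052)*cos(y)/(1.43*sin(y)^2 + 2.44*sin(y) + 3.11)^2
(4) = -0.56*r^3 + 1.11*r^2 + 1.56*r - 2.9
(5) = 0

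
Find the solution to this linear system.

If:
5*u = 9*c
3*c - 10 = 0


Then:
c = 10/3
u = 6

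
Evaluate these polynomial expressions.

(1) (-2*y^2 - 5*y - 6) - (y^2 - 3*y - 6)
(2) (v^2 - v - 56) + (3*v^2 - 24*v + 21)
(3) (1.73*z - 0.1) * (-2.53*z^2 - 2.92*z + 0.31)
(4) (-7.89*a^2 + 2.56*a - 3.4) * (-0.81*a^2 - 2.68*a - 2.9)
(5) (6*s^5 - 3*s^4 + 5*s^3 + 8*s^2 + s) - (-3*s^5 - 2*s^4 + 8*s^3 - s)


(1) = -3*y^2 - 2*y
(2) = 4*v^2 - 25*v - 35
(3) = -4.3769*z^3 - 4.7986*z^2 + 0.8283*z - 0.031
(4) = 6.3909*a^4 + 19.0716*a^3 + 18.7742*a^2 + 1.688*a + 9.86
(5) = 9*s^5 - s^4 - 3*s^3 + 8*s^2 + 2*s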